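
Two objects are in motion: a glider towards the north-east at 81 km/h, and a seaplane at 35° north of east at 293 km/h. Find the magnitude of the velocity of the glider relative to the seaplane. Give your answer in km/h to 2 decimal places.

213.69 km/h

Taking east as x and north as y: glider velocity = (57.276, 57.276) km/h; seaplane velocity = (240.012, 168.058) km/h.
Velocity of glider relative to seaplane = (57.276, 57.276) − (240.012, 168.058) = (-182.736, -110.782) km/h.
Magnitude = |(-182.736, -110.782)| = 213.694 km/h.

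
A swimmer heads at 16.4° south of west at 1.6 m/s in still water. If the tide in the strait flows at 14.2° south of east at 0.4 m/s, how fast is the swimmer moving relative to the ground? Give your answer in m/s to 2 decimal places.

Taking east as x and north as y: velocity relative to the water = (-1.535, -0.452) m/s; the water relative to ground = (0.388, -0.098) m/s.
Velocity relative to ground = (-1.535, -0.452) + (0.388, -0.098) = (-1.147, -0.550) m/s.
Speed = |(-1.147, -0.550)| = 1.272 m/s.

1.27 m/s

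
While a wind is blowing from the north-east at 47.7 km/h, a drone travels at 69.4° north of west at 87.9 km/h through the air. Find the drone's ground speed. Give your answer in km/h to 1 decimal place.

80.9 km/h

Taking east as x and north as y: velocity relative to the air = (-30.927, 82.280) km/h; the air relative to ground = (-33.729, -33.729) km/h.
Velocity relative to ground = (-30.927, 82.280) + (-33.729, -33.729) = (-64.656, 48.551) km/h.
Speed = |(-64.656, 48.551)| = 80.855 km/h.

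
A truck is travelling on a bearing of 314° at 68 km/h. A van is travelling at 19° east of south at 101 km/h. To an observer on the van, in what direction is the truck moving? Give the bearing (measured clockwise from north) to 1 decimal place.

330.2°

Taking east as x and north as y: truck velocity = (-48.915, 47.237) km/h; van velocity = (32.882, -95.497) km/h.
Velocity of truck relative to van = (-48.915, 47.237) − (32.882, -95.497) = (-81.797, 142.734) km/h.
Bearing = atan2(-81.80, 142.73) = 330.18° clockwise from north.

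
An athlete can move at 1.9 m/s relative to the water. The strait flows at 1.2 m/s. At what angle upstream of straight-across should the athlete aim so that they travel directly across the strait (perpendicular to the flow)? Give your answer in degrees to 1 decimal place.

39.2°

To cancel the current, the upstream component of the athlete's velocity must equal the flow: 1.9 sin θ = 1.2.
sin θ = 1.2 / 1.9 = 0.6316.
θ = arcsin(0.6316) = 39.167°.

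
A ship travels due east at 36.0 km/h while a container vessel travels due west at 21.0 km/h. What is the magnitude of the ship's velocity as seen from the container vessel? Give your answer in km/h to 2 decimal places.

Taking east as x and north as y: ship velocity = (36.000, 0.000) km/h; container vessel velocity = (-21.000, 0.000) km/h.
Velocity of ship relative to container vessel = (36.000, 0.000) − (-21.000, 0.000) = (57.000, 0.000) km/h.
Magnitude = |(57.000, 0.000)| = 57.000 km/h.

57.00 km/h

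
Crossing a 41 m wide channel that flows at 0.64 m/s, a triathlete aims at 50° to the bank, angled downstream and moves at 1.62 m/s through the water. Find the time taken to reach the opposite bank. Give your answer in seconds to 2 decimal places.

33.04 s

The component of the triathlete's velocity perpendicular to the bank is 1.62 × sin 50° = 1.241 m/s.
Only the cross-stream component determines the crossing time; the current contributes nothing perpendicular to the bank.
Time = 41 / 1.241 = 33.038 s.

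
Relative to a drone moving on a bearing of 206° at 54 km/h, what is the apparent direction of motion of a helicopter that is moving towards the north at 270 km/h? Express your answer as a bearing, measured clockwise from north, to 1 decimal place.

Taking east as x and north as y: helicopter velocity = (0.000, 270.000) km/h; drone velocity = (-23.672, -48.535) km/h.
Velocity of helicopter relative to drone = (0.000, 270.000) − (-23.672, -48.535) = (23.672, 318.535) km/h.
Bearing = atan2(23.67, 318.53) = 4.25° clockwise from north.

004.3°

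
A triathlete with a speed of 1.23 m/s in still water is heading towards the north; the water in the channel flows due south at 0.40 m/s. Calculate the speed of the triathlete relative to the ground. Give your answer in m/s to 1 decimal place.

Taking east as x and north as y: velocity relative to the water = (0.000, 1.230) m/s; the water relative to ground = (0.000, -0.400) m/s.
Velocity relative to ground = (0.000, 1.230) + (0.000, -0.400) = (0.000, 0.830) m/s.
Speed = |(0.000, 0.830)| = 0.830 m/s.

0.8 m/s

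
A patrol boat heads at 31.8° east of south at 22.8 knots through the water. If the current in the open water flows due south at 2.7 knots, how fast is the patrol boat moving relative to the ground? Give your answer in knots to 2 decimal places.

25.14 knots

Taking east as x and north as y: velocity relative to the water = (12.015, -19.378) knots; the water relative to ground = (0.000, -2.700) knots.
Velocity relative to ground = (12.015, -19.378) + (0.000, -2.700) = (12.015, -22.078) knots.
Speed = |(12.015, -22.078)| = 25.135 knots.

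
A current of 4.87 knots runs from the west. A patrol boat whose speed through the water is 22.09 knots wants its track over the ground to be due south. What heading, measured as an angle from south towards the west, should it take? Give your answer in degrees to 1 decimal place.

12.7°

The current pushes perpendicular to the desired track; the heading must have a component into the current equal to 4.87 knots: 22.09 sin θ = 4.87.
sin θ = 0.2205, so θ = 12.736°.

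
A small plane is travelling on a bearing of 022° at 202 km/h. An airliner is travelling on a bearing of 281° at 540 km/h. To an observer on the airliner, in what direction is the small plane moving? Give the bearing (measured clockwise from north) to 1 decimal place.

082.1°

Taking east as x and north as y: small plane velocity = (75.671, 187.291) km/h; airliner velocity = (-530.079, 103.037) km/h.
Velocity of small plane relative to airliner = (75.671, 187.291) − (-530.079, 103.037) = (605.749, 84.254) km/h.
Bearing = atan2(605.75, 84.25) = 82.08° clockwise from north.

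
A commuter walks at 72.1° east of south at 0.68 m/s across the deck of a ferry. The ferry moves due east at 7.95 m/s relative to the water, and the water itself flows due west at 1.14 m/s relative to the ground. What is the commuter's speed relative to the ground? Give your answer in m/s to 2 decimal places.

7.46 m/s

In east/north components (m/s): commuter relative to ferry = (0.647, -0.209); ferry relative to water = (7.950, 0.000); water relative to ground = (-1.140, 0.000).
Sum = (7.457, -0.209) m/s.
Speed = |(7.457, -0.209)| = 7.460 m/s.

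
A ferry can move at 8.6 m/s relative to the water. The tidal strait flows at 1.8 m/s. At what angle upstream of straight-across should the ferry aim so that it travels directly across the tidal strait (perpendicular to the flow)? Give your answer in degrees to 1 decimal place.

To cancel the current, the upstream component of the ferry's velocity must equal the flow: 8.6 sin θ = 1.8.
sin θ = 1.8 / 8.6 = 0.2093.
θ = arcsin(0.2093) = 12.081°.

12.1°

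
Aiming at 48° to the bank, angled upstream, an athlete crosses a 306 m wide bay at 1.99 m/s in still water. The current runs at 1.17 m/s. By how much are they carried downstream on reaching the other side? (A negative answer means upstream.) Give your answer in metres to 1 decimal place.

-33.4 m

Perpendicular speed = 1.479 m/s; crossing time = 306 / 1.479 = 206.916 s.
Net downstream speed = -0.162 m/s.
Drift = -0.162 × 206.916 = -33.431 m (upstream).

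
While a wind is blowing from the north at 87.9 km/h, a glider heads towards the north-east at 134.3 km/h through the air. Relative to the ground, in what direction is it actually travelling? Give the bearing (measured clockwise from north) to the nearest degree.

Taking east as x and north as y: velocity relative to the air = (94.964, 94.964) km/h; the air relative to ground = (0.000, -87.900) km/h.
Velocity relative to ground = (94.964, 94.964) + (0.000, -87.900) = (94.964, 7.064) km/h.
Bearing = atan2(94.96, 7.06) = 85.75° clockwise from north.

086°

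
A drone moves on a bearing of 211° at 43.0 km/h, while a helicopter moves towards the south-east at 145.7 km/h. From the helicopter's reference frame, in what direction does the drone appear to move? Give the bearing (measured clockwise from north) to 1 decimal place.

297.9°

Taking east as x and north as y: drone velocity = (-22.147, -36.858) km/h; helicopter velocity = (103.025, -103.025) km/h.
Velocity of drone relative to helicopter = (-22.147, -36.858) − (103.025, -103.025) = (-125.172, 66.167) km/h.
Bearing = atan2(-125.17, 66.17) = 297.86° clockwise from north.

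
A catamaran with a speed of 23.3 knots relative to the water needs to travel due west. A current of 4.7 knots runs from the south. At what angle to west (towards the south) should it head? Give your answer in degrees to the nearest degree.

The current pushes perpendicular to the desired track; the heading must have a component into the current equal to 4.7 knots: 23.3 sin θ = 4.7.
sin θ = 0.2017, so θ = 11.637°.

12°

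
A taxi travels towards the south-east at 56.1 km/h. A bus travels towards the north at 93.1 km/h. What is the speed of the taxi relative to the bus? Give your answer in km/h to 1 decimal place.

Taking east as x and north as y: taxi velocity = (39.669, -39.669) km/h; bus velocity = (0.000, 93.100) km/h.
Velocity of taxi relative to bus = (39.669, -39.669) − (0.000, 93.100) = (39.669, -132.769) km/h.
Magnitude = |(39.669, -132.769)| = 138.568 km/h.

138.6 km/h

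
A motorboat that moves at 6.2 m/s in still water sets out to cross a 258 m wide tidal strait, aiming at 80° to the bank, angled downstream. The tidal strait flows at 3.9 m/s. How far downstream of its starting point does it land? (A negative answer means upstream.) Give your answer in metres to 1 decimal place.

Perpendicular speed = 6.106 m/s; crossing time = 258 / 6.106 = 42.255 s.
Net downstream speed = 4.977 m/s.
Drift = 4.977 × 42.255 = 210.286 m (downstream).

210.3 m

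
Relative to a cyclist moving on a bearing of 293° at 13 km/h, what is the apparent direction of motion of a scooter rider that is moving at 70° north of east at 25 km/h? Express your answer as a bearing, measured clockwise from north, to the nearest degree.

048°

Taking east as x and north as y: scooter rider velocity = (8.551, 23.492) km/h; cyclist velocity = (-11.967, 5.080) km/h.
Velocity of scooter rider relative to cyclist = (8.551, 23.492) − (-11.967, 5.080) = (20.517, 18.413) km/h.
Bearing = atan2(20.52, 18.41) = 48.09° clockwise from north.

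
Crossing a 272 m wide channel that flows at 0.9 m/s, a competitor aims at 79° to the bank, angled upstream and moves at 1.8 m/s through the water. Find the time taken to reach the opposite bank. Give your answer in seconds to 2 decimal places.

153.94 s

The component of the competitor's velocity perpendicular to the bank is 1.8 × sin 79° = 1.767 m/s.
The flow acts along the bank and has no component across it.
Time = 272 / 1.767 = 153.939 s.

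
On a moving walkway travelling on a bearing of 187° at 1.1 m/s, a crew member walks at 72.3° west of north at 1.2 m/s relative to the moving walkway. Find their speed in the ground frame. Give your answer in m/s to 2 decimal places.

Taking east as x and north as y: moving walkway velocity = (-0.134, -1.092) m/s; crew member velocity relative to moving walkway = (-1.143, 0.365) m/s.
Velocity relative to ground = (-0.134, -1.092) + (-1.143, 0.365) = (-1.277, -0.727) m/s.
Speed = |(-1.277, -0.727)| = 1.470 m/s.

1.47 m/s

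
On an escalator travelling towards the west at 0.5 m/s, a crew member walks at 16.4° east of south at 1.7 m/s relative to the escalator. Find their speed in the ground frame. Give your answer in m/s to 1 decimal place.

1.6 m/s

Taking east as x and north as y: escalator velocity = (-0.500, 0.000) m/s; crew member velocity relative to escalator = (0.480, -1.631) m/s.
Velocity relative to ground = (-0.500, 0.000) + (0.480, -1.631) = (-0.020, -1.631) m/s.
Speed = |(-0.020, -1.631)| = 1.631 m/s.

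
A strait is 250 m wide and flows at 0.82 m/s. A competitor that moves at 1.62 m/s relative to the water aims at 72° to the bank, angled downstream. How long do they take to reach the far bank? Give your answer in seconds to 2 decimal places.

The component of the competitor's velocity perpendicular to the bank is 1.62 × sin 72° = 1.541 m/s.
Only the cross-stream component determines the crossing time; the current contributes nothing perpendicular to the bank.
Time = 250 / 1.541 = 162.263 s.

162.26 s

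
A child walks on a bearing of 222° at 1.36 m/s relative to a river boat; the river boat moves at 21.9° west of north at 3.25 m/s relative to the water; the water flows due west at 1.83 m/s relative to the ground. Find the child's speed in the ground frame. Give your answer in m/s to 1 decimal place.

In east/north components (m/s): child relative to river boat = (-0.910, -1.011); river boat relative to water = (-1.212, 3.015); water relative to ground = (-1.830, 0.000).
Sum = (-3.952, 2.005) m/s.
Speed = |(-3.952, 2.005)| = 4.432 m/s.

4.4 m/s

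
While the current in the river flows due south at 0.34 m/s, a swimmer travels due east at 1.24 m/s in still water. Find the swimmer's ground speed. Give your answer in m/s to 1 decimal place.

Taking east as x and north as y: velocity relative to the water = (1.240, 0.000) m/s; the water relative to ground = (0.000, -0.340) m/s.
Velocity relative to ground = (1.240, 0.000) + (0.000, -0.340) = (1.240, -0.340) m/s.
Speed = |(1.240, -0.340)| = 1.286 m/s.

1.3 m/s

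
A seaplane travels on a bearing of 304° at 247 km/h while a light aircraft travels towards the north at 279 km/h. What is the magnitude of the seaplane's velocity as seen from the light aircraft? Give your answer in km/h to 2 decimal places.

248.55 km/h

Taking east as x and north as y: seaplane velocity = (-204.772, 138.121) km/h; light aircraft velocity = (0.000, 279.000) km/h.
Velocity of seaplane relative to light aircraft = (-204.772, 138.121) − (0.000, 279.000) = (-204.772, -140.879) km/h.
Magnitude = |(-204.772, -140.879)| = 248.553 km/h.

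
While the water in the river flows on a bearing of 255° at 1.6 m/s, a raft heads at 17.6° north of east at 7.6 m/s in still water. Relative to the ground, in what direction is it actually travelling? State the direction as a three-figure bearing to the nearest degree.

Taking east as x and north as y: velocity relative to the water = (7.244, 2.298) m/s; the water relative to ground = (-1.545, -0.414) m/s.
Velocity relative to ground = (7.244, 2.298) + (-1.545, -0.414) = (5.699, 1.884) m/s.
Bearing = atan2(5.70, 1.88) = 71.71° clockwise from north.

072°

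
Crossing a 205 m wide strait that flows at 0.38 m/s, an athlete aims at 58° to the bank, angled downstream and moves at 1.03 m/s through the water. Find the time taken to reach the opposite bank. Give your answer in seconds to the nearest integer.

The component of the athlete's velocity perpendicular to the bank is 1.03 × sin 58° = 0.873 m/s.
The current is parallel to the bank, so it does not affect the crossing time.
Time = 205 / 0.873 = 234.691 s.

235 s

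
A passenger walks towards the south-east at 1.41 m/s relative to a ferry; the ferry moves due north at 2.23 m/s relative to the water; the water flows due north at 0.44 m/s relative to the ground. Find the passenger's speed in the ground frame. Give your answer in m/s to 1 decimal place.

In east/north components (m/s): passenger relative to ferry = (0.997, -0.997); ferry relative to water = (0.000, 2.230); water relative to ground = (0.000, 0.440).
Sum = (0.997, 1.673) m/s.
Speed = |(0.997, 1.673)| = 1.948 m/s.

1.9 m/s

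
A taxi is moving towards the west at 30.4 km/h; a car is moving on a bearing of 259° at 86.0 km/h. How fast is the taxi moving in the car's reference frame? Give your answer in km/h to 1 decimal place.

Taking east as x and north as y: taxi velocity = (-30.400, 0.000) km/h; car velocity = (-84.420, -16.410) km/h.
Velocity of taxi relative to car = (-30.400, 0.000) − (-84.420, -16.410) = (54.020, 16.410) km/h.
Magnitude = |(54.020, 16.410)| = 56.457 km/h.

56.5 km/h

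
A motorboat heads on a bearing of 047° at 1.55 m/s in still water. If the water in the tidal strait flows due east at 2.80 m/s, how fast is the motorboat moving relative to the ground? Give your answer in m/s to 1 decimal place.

Taking east as x and north as y: velocity relative to the water = (1.134, 1.057) m/s; the water relative to ground = (2.800, 0.000) m/s.
Velocity relative to ground = (1.134, 1.057) + (2.800, 0.000) = (3.934, 1.057) m/s.
Speed = |(3.934, 1.057)| = 4.073 m/s.

4.1 m/s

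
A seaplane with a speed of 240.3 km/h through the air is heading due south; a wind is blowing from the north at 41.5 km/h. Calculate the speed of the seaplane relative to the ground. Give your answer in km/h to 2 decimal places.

281.80 km/h

Taking east as x and north as y: velocity relative to the air = (0.000, -240.300) km/h; the air relative to ground = (0.000, -41.500) km/h.
Velocity relative to ground = (0.000, -240.300) + (0.000, -41.500) = (0.000, -281.800) km/h.
Speed = |(0.000, -281.800)| = 281.800 km/h.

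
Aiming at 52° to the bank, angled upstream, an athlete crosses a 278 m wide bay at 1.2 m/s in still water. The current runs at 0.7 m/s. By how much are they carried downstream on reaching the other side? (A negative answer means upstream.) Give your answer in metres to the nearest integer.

-11 m

Perpendicular speed = 0.946 m/s; crossing time = 278 / 0.946 = 293.989 s.
Net downstream speed = -0.039 m/s.
Drift = -0.039 × 293.989 = -11.405 m (upstream).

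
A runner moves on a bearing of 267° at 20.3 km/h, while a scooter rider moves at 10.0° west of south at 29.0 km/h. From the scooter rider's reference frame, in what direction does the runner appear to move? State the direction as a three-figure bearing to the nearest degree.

Taking east as x and north as y: runner velocity = (-20.272, -1.062) km/h; scooter rider velocity = (-5.036, -28.559) km/h.
Velocity of runner relative to scooter rider = (-20.272, -1.062) − (-5.036, -28.559) = (-15.236, 27.497) km/h.
Bearing = atan2(-15.24, 27.50) = 331.01° clockwise from north.

331°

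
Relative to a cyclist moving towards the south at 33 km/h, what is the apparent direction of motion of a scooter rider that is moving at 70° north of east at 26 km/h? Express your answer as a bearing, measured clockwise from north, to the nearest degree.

009°

Taking east as x and north as y: scooter rider velocity = (8.893, 24.432) km/h; cyclist velocity = (0.000, -33.000) km/h.
Velocity of scooter rider relative to cyclist = (8.893, 24.432) − (0.000, -33.000) = (8.893, 57.432) km/h.
Bearing = atan2(8.89, 57.43) = 8.80° clockwise from north.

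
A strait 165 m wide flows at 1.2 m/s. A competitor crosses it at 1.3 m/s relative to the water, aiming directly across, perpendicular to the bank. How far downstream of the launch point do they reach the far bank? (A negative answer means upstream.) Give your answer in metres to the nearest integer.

Perpendicular speed = 1.300 m/s; crossing time = 165 / 1.300 = 126.923 s.
Net downstream speed = 1.200 m/s.
Drift = 1.200 × 126.923 = 152.308 m (downstream).

152 m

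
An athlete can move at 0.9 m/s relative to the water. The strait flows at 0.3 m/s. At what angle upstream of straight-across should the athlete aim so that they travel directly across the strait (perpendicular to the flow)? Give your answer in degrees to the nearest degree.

To cancel the current, the upstream component of the athlete's velocity must equal the flow: 0.9 sin θ = 0.3.
sin θ = 0.3 / 0.9 = 0.3333.
θ = arcsin(0.3333) = 19.471°.

19°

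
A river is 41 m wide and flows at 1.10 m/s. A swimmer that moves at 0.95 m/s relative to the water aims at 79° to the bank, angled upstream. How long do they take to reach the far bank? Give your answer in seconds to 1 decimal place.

44.0 s

The component of the swimmer's velocity perpendicular to the bank is 0.95 × sin 79° = 0.933 m/s.
Only the cross-stream component determines the crossing time; the current contributes nothing perpendicular to the bank.
Time = 41 / 0.933 = 43.966 s.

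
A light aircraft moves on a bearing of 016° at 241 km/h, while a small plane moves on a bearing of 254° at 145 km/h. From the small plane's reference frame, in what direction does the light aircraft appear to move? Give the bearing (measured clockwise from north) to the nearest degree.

037°

Taking east as x and north as y: light aircraft velocity = (66.429, 231.664) km/h; small plane velocity = (-139.383, -39.967) km/h.
Velocity of light aircraft relative to small plane = (66.429, 231.664) − (-139.383, -39.967) = (205.812, 271.631) km/h.
Bearing = atan2(205.81, 271.63) = 37.15° clockwise from north.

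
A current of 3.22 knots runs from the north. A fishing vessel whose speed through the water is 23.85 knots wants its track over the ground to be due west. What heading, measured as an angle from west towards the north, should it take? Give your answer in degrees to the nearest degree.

8°

The current pushes perpendicular to the desired track; the heading must have a component into the current equal to 3.22 knots: 23.85 sin θ = 3.22.
sin θ = 0.1350, so θ = 7.759°.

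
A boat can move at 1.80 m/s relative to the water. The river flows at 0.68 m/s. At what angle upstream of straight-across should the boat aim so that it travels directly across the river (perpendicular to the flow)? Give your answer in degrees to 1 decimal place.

22.2°

To cancel the current, the upstream component of the boat's velocity must equal the flow: 1.80 sin θ = 0.68.
sin θ = 0.68 / 1.80 = 0.3778.
θ = arcsin(0.3778) = 22.196°.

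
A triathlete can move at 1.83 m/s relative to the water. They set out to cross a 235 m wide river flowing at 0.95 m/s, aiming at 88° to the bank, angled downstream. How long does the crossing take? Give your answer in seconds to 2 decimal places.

128.49 s

The component of the triathlete's velocity perpendicular to the bank is 1.83 × sin 88° = 1.829 m/s.
Only the cross-stream component determines the crossing time; the current contributes nothing perpendicular to the bank.
Time = 235 / 1.829 = 128.494 s.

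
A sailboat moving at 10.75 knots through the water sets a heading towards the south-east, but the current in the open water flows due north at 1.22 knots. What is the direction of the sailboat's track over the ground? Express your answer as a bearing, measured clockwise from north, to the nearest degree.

Taking east as x and north as y: velocity relative to the water = (7.601, -7.601) knots; the water relative to ground = (0.000, 1.220) knots.
Velocity relative to ground = (7.601, -7.601) + (0.000, 1.220) = (7.601, -6.381) knots.
Bearing = atan2(7.60, -6.38) = 130.01° clockwise from north.

130°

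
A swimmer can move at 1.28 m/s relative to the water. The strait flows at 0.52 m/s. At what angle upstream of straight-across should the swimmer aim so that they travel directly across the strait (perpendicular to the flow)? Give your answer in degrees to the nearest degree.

To cancel the current, the upstream component of the swimmer's velocity must equal the flow: 1.28 sin θ = 0.52.
sin θ = 0.52 / 1.28 = 0.4062.
θ = arcsin(0.4062) = 23.969°.

24°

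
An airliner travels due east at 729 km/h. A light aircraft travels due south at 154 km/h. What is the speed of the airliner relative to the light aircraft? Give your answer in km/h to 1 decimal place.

745.1 km/h

Taking east as x and north as y: airliner velocity = (729.000, 0.000) km/h; light aircraft velocity = (0.000, -154.000) km/h.
Velocity of airliner relative to light aircraft = (729.000, 0.000) − (0.000, -154.000) = (729.000, 154.000) km/h.
Magnitude = |(729.000, 154.000)| = 745.089 km/h.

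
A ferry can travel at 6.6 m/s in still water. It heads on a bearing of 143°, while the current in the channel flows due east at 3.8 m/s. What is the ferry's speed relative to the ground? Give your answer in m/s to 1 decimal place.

Taking east as x and north as y: velocity relative to the water = (3.972, -5.271) m/s; the water relative to ground = (3.800, 0.000) m/s.
Velocity relative to ground = (3.972, -5.271) + (3.800, 0.000) = (7.772, -5.271) m/s.
Speed = |(7.772, -5.271)| = 9.391 m/s.

9.4 m/s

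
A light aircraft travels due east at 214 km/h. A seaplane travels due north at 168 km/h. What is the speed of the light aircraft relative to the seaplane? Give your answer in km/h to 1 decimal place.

Taking east as x and north as y: light aircraft velocity = (214.000, 0.000) km/h; seaplane velocity = (0.000, 168.000) km/h.
Velocity of light aircraft relative to seaplane = (214.000, 0.000) − (0.000, 168.000) = (214.000, -168.000) km/h.
Magnitude = |(214.000, -168.000)| = 272.066 km/h.

272.1 km/h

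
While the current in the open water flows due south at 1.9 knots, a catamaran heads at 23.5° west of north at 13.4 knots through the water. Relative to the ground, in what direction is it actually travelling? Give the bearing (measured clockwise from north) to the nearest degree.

333°

Taking east as x and north as y: velocity relative to the water = (-5.343, 12.289) knots; the water relative to ground = (0.000, -1.900) knots.
Velocity relative to ground = (-5.343, 12.289) + (0.000, -1.900) = (-5.343, 10.389) knots.
Bearing = atan2(-5.34, 10.39) = 332.78° clockwise from north.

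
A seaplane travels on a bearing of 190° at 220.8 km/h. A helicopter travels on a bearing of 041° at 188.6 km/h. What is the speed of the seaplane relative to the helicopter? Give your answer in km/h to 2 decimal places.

Taking east as x and north as y: seaplane velocity = (-38.342, -217.446) km/h; helicopter velocity = (123.733, 142.338) km/h.
Velocity of seaplane relative to helicopter = (-38.342, -217.446) − (123.733, 142.338) = (-162.074, -359.784) km/h.
Magnitude = |(-162.074, -359.784)| = 394.604 km/h.

394.60 km/h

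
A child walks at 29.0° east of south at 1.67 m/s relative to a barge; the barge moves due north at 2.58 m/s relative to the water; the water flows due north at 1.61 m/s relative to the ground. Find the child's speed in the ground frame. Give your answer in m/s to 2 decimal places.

In east/north components (m/s): child relative to barge = (0.810, -1.461); barge relative to water = (0.000, 2.580); water relative to ground = (0.000, 1.610).
Sum = (0.810, 2.729) m/s.
Speed = |(0.810, 2.729)| = 2.847 m/s.

2.85 m/s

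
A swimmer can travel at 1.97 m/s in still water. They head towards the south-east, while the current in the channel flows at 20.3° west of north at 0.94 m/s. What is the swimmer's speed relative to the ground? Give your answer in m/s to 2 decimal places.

Taking east as x and north as y: velocity relative to the water = (1.393, -1.393) m/s; the water relative to ground = (-0.326, 0.882) m/s.
Velocity relative to ground = (1.393, -1.393) + (-0.326, 0.882) = (1.067, -0.511) m/s.
Speed = |(1.067, -0.511)| = 1.183 m/s.

1.18 m/s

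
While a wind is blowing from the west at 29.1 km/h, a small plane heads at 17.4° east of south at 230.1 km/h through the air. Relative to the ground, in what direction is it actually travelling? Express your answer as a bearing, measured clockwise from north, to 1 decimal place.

Taking east as x and north as y: velocity relative to the air = (68.809, -219.571) km/h; the air relative to ground = (29.100, 0.000) km/h.
Velocity relative to ground = (68.809, -219.571) + (29.100, 0.000) = (97.909, -219.571) km/h.
Bearing = atan2(97.91, -219.57) = 155.97° clockwise from north.

156.0°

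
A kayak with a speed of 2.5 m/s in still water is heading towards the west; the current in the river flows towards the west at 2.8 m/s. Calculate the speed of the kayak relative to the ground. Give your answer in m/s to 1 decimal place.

Taking east as x and north as y: velocity relative to the water = (-2.500, 0.000) m/s; the water relative to ground = (-2.800, 0.000) m/s.
Velocity relative to ground = (-2.500, 0.000) + (-2.800, 0.000) = (-5.300, 0.000) m/s.
Speed = |(-5.300, 0.000)| = 5.300 m/s.

5.3 m/s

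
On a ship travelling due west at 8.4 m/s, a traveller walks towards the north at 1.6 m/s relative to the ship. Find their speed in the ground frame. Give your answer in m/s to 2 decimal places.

8.55 m/s

Taking east as x and north as y: ship velocity = (-8.400, 0.000) m/s; traveller velocity relative to ship = (0.000, 1.600) m/s.
Velocity relative to ground = (-8.400, 0.000) + (0.000, 1.600) = (-8.400, 1.600) m/s.
Speed = |(-8.400, 1.600)| = 8.551 m/s.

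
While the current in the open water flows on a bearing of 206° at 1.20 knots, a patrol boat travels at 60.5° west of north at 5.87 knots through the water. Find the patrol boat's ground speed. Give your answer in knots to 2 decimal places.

Taking east as x and north as y: velocity relative to the water = (-5.109, 2.891) knots; the water relative to ground = (-0.526, -1.079) knots.
Velocity relative to ground = (-5.109, 2.891) + (-0.526, -1.079) = (-5.635, 1.812) knots.
Speed = |(-5.635, 1.812)| = 5.919 knots.

5.92 knots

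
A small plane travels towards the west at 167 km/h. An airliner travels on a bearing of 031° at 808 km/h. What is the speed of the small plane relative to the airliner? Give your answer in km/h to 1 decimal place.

905.4 km/h

Taking east as x and north as y: small plane velocity = (-167.000, 0.000) km/h; airliner velocity = (416.151, 692.591) km/h.
Velocity of small plane relative to airliner = (-167.000, 0.000) − (416.151, 692.591) = (-583.151, -692.591) km/h.
Magnitude = |(-583.151, -692.591)| = 905.399 km/h.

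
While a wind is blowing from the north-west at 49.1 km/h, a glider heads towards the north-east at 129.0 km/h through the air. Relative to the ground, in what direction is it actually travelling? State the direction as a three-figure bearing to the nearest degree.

066°

Taking east as x and north as y: velocity relative to the air = (91.217, 91.217) km/h; the air relative to ground = (34.719, -34.719) km/h.
Velocity relative to ground = (91.217, 91.217) + (34.719, -34.719) = (125.936, 56.498) km/h.
Bearing = atan2(125.94, 56.50) = 65.84° clockwise from north.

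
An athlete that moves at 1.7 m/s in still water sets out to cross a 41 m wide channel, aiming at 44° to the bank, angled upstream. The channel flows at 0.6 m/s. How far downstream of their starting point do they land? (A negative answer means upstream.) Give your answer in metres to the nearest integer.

-22 m

Perpendicular speed = 1.181 m/s; crossing time = 41 / 1.181 = 34.719 s.
Net downstream speed = -0.623 m/s.
Drift = -0.623 × 34.719 = -21.626 m (upstream).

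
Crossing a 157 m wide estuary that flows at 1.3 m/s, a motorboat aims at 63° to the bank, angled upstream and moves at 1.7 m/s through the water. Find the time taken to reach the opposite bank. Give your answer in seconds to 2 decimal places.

103.65 s

The component of the motorboat's velocity perpendicular to the bank is 1.7 × sin 63° = 1.515 m/s.
The flow acts along the bank and has no component across it.
Time = 157 / 1.515 = 103.650 s.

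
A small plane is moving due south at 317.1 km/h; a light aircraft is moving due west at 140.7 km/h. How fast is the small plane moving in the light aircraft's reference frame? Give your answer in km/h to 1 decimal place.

Taking east as x and north as y: small plane velocity = (0.000, -317.100) km/h; light aircraft velocity = (-140.700, 0.000) km/h.
Velocity of small plane relative to light aircraft = (0.000, -317.100) − (-140.700, 0.000) = (140.700, -317.100) km/h.
Magnitude = |(140.700, -317.100)| = 346.913 km/h.

346.9 km/h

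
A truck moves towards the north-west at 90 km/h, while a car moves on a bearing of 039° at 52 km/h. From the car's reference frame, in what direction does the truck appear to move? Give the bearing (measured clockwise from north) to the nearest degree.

284°

Taking east as x and north as y: truck velocity = (-63.640, 63.640) km/h; car velocity = (32.725, 40.412) km/h.
Velocity of truck relative to car = (-63.640, 63.640) − (32.725, 40.412) = (-96.364, 23.228) km/h.
Bearing = atan2(-96.36, 23.23) = 283.55° clockwise from north.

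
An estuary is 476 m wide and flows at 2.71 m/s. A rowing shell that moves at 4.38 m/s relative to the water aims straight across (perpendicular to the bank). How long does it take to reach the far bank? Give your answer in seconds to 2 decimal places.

108.68 s

The component of the rowing shell's velocity perpendicular to the bank is 4.38 m/s.
Only the cross-stream component determines the crossing time; the current contributes nothing perpendicular to the bank.
Time = 476 / 4.380 = 108.676 s.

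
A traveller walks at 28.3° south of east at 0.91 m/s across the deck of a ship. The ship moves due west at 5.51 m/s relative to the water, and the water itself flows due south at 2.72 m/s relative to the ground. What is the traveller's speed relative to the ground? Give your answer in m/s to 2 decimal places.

5.67 m/s

In east/north components (m/s): traveller relative to ship = (0.801, -0.431); ship relative to water = (-5.510, 0.000); water relative to ground = (0.000, -2.720).
Sum = (-4.709, -3.151) m/s.
Speed = |(-4.709, -3.151)| = 5.666 m/s.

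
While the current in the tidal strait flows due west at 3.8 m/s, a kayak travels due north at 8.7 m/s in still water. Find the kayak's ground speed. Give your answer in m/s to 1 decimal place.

Taking east as x and north as y: velocity relative to the water = (0.000, 8.700) m/s; the water relative to ground = (-3.800, 0.000) m/s.
Velocity relative to ground = (0.000, 8.700) + (-3.800, 0.000) = (-3.800, 8.700) m/s.
Speed = |(-3.800, 8.700)| = 9.494 m/s.

9.5 m/s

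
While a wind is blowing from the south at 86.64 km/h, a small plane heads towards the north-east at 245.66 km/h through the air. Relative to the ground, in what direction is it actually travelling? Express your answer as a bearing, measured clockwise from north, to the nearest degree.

034°

Taking east as x and north as y: velocity relative to the air = (173.708, 173.708) km/h; the air relative to ground = (0.000, 86.640) km/h.
Velocity relative to ground = (173.708, 173.708) + (0.000, 86.640) = (173.708, 260.348) km/h.
Bearing = atan2(173.71, 260.35) = 33.71° clockwise from north.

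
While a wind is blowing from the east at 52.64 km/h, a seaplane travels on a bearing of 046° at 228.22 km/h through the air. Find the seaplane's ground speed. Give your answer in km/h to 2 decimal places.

Taking east as x and north as y: velocity relative to the air = (164.168, 158.535) km/h; the air relative to ground = (-52.640, 0.000) km/h.
Velocity relative to ground = (164.168, 158.535) + (-52.640, 0.000) = (111.528, 158.535) km/h.
Speed = |(111.528, 158.535)| = 193.834 km/h.

193.83 km/h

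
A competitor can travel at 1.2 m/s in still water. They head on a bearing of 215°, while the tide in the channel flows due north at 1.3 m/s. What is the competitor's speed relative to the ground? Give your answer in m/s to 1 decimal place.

Taking east as x and north as y: velocity relative to the water = (-0.688, -0.983) m/s; the water relative to ground = (0.000, 1.300) m/s.
Velocity relative to ground = (-0.688, -0.983) + (0.000, 1.300) = (-0.688, 0.317) m/s.
Speed = |(-0.688, 0.317)| = 0.758 m/s.

0.8 m/s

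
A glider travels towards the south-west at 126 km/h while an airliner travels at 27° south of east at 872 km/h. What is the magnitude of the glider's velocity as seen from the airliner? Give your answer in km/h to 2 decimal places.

Taking east as x and north as y: glider velocity = (-89.095, -89.095) km/h; airliner velocity = (776.958, -395.880) km/h.
Velocity of glider relative to airliner = (-89.095, -89.095) − (776.958, -395.880) = (-866.053, 306.784) km/h.
Magnitude = |(-866.053, 306.784)| = 918.784 km/h.

918.78 km/h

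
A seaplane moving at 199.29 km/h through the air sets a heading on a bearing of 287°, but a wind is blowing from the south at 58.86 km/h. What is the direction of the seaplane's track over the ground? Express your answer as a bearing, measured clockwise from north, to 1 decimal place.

301.6°

Taking east as x and north as y: velocity relative to the air = (-190.582, 58.267) km/h; the air relative to ground = (0.000, 58.860) km/h.
Velocity relative to ground = (-190.582, 58.267) + (0.000, 58.860) = (-190.582, 117.127) km/h.
Bearing = atan2(-190.58, 117.13) = 301.57° clockwise from north.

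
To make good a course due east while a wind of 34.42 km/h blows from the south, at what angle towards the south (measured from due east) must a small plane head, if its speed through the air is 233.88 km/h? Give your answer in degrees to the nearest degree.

8°

The wind pushes perpendicular to the desired track; the heading must have a component into the wind equal to 34.42 km/h: 233.88 sin θ = 34.42.
sin θ = 0.1472, so θ = 8.463°.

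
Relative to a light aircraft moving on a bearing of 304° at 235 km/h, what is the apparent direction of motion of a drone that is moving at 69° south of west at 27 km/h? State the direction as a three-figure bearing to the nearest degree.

Taking east as x and north as y: drone velocity = (-9.676, -25.207) km/h; light aircraft velocity = (-194.824, 131.410) km/h.
Velocity of drone relative to light aircraft = (-9.676, -25.207) − (-194.824, 131.410) = (185.148, -156.617) km/h.
Bearing = atan2(185.15, -156.62) = 130.23° clockwise from north.

130°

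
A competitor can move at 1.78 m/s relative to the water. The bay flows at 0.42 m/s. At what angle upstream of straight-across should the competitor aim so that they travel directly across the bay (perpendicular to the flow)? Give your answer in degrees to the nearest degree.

To cancel the current, the upstream component of the competitor's velocity must equal the flow: 1.78 sin θ = 0.42.
sin θ = 0.42 / 1.78 = 0.2360.
θ = arcsin(0.2360) = 13.648°.

14°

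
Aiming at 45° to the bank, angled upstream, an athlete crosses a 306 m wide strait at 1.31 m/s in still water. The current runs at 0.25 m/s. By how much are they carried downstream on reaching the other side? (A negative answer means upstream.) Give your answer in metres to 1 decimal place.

-223.4 m

Perpendicular speed = 0.926 m/s; crossing time = 306 / 0.926 = 330.343 s.
Net downstream speed = -0.676 m/s.
Drift = -0.676 × 330.343 = -223.414 m (upstream).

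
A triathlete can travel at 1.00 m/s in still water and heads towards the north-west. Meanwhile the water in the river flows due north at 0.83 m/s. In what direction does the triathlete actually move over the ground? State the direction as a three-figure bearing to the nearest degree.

Taking east as x and north as y: velocity relative to the water = (-0.707, 0.707) m/s; the water relative to ground = (0.000, 0.830) m/s.
Velocity relative to ground = (-0.707, 0.707) + (0.000, 0.830) = (-0.707, 1.537) m/s.
Bearing = atan2(-0.71, 1.54) = 335.30° clockwise from north.

335°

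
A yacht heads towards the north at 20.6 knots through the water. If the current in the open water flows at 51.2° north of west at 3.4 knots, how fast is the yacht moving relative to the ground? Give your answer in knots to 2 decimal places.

Taking east as x and north as y: velocity relative to the water = (0.000, 20.600) knots; the water relative to ground = (-2.130, 2.650) knots.
Velocity relative to ground = (0.000, 20.600) + (-2.130, 2.650) = (-2.130, 23.250) knots.
Speed = |(-2.130, 23.250)| = 23.347 knots.

23.35 knots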